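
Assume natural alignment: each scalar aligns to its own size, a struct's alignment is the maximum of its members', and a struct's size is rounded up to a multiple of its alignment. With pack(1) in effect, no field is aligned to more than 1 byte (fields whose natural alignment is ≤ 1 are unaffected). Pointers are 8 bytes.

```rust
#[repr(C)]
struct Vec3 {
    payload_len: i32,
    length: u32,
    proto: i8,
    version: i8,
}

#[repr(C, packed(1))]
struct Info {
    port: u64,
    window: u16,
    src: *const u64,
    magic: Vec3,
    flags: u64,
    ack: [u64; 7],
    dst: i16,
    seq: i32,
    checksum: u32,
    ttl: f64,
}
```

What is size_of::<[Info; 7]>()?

784

Vec3: payload_len at 0 (size 4, align 4) → ends 4; length at 4 (size 4, align 4) → ends 8; proto at 8 (size 1, align 1) → ends 9; version at 9 (size 1, align 1) → ends 10; tail pad 2 to reach multiple of 4; total 12 bytes, alignment 4
port at 0 (size 8, align 1) → ends 8
window at 8 (size 2, align 1) → ends 10
src at 10 (size 8, align 1) → ends 18
magic at 18 (size 12, align 1) → ends 30
flags at 30 (size 8, align 1) → ends 38
ack at 38 (size 56, align 1) → ends 94
dst at 94 (size 2, align 1) → ends 96
seq at 96 (size 4, align 1) → ends 100
checksum at 100 (size 4, align 1) → ends 104
ttl at 104 (size 8, align 1) → ends 112
total 112 bytes, alignment 1
array of 7: 7 × 112 = 784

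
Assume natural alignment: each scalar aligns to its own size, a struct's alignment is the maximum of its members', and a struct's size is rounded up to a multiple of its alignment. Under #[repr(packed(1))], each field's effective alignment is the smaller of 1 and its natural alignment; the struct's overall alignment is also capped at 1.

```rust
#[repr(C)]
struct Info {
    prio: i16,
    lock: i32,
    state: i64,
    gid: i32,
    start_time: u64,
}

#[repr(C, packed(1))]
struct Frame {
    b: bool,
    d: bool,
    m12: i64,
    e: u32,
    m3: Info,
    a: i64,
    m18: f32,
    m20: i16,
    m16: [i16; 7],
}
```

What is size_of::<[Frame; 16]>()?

Info: 0..2  prio  (2B, 2-aligned); 2..4  -- padding (2B); 4..8  lock  (4B, 4-aligned); 8..16  state  (8B, 8-aligned); 16..20  gid  (4B, 4-aligned); 20..24  -- padding (4B); 24..32  start_time  (8B, 8-aligned); sizeof = 32, alignof = 8
0..1  b  (1B, 1-aligned)
1..2  d  (1B, 1-aligned)
2..10  m12  (8B, 1-aligned)
10..14  e  (4B, 1-aligned)
14..46  m3  (32B, 1-aligned)
46..54  a  (8B, 1-aligned)
54..58  m18  (4B, 1-aligned)
58..60  m20  (2B, 1-aligned)
60..74  m16  (14B, 1-aligned)
sizeof = 74, alignof = 1
array of 16: 16 × 74 = 1184

1184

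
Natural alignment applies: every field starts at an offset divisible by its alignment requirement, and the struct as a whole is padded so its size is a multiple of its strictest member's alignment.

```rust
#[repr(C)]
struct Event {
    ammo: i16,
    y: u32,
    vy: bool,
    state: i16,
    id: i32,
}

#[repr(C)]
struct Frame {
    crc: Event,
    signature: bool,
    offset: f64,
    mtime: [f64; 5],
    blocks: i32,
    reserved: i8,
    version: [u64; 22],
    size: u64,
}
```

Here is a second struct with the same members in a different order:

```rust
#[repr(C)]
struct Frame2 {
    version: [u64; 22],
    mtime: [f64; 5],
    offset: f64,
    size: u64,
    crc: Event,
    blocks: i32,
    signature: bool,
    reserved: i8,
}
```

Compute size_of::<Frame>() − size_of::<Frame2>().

Event: 0..2  ammo  (2B, 2-aligned); 2..4  -- padding (2B); 4..8  y  (4B, 4-aligned); 8..9  vy  (1B, 1-aligned); 9..10  -- padding (1B); 10..12  state  (2B, 2-aligned); 12..16  id  (4B, 4-aligned); sizeof = 16, alignof = 4
0..16  crc  (16B, 4-aligned)
16..17  signature  (1B, 1-aligned)
17..24  -- padding (7B)
24..32  offset  (8B, 8-aligned)
32..72  mtime  (40B, 8-aligned)
72..76  blocks  (4B, 4-aligned)
76..77  reserved  (1B, 1-aligned)
77..80  -- padding (3B)
80..256  version  (176B, 8-aligned)
256..264  size  (8B, 8-aligned)
sizeof = 264, alignof = 8
— Frame2 —
0..176  version  (176B, 8-aligned)
176..216  mtime  (40B, 8-aligned)
216..224  offset  (8B, 8-aligned)
224..232  size  (8B, 8-aligned)
232..248  crc  (16B, 4-aligned)
248..252  blocks  (4B, 4-aligned)
252..253  signature  (1B, 1-aligned)
253..254  reserved  (1B, 1-aligned)
254..256  -- tail padding (2B)
sizeof = 256, alignof = 8
264 − 256 = 8

8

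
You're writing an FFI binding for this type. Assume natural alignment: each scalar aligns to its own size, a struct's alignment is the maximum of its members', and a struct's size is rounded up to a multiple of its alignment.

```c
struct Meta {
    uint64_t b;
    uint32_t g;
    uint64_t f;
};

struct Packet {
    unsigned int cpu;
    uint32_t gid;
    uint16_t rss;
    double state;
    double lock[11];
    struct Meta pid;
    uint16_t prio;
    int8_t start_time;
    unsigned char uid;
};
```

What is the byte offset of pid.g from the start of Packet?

Meta: b at 0 (size 8, align 8) → ends 8; g at 8 (size 4, align 4) → ends 12; pad 4 to align 8 for f; f at 16 (size 8, align 8) → ends 24; total 24 bytes, alignment 8
cpu at 0 (size 4, align 4) → ends 4
gid at 4 (size 4, align 4) → ends 8
rss at 8 (size 2, align 2) → ends 10
pad 6 to align 8 for state
state at 16 (size 8, align 8) → ends 24
lock at 24 (size 88, align 8) → ends 112
pid at 112 (size 24, align 8) → ends 136
within Meta: g at 8
112 + 8 = 120

120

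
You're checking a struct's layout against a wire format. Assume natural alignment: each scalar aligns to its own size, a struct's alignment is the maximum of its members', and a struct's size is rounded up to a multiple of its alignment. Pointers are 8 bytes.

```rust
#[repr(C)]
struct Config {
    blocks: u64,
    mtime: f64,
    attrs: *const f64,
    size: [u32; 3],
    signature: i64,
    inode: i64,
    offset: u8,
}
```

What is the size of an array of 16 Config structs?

@0: blocks [8B, align 8] → 8
@8: mtime [8B, align 8] → 16
@16: attrs [8B, align 8] → 24
@24: size [12B, align 4] → 36
+4 pad (align 8)
@40: signature [8B, align 8] → 48
@48: inode [8B, align 8] → 56
@56: offset [1B, align 1] → 57
+7 tail pad (align 8)
size 64, align 8
array of 16: 16 × 64 = 1024

1024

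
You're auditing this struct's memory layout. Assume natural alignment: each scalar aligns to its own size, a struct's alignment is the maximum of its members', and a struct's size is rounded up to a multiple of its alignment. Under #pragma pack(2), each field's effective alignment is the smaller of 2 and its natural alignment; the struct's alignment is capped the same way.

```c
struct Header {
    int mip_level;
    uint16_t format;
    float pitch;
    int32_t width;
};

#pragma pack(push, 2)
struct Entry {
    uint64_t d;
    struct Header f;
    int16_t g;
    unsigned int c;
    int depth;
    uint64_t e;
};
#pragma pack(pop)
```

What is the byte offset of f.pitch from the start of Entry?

16

Header: 0..4  mip_level  (4B, 4-aligned); 4..6  format  (2B, 2-aligned); 6..8  -- padding (2B); 8..12  pitch  (4B, 4-aligned); 12..16  width  (4B, 4-aligned); sizeof = 16, alignof = 4
0..8  d  (8B, 2-aligned)
8..24  f  (16B, 2-aligned)
within Header: pitch at 8
8 + 8 = 16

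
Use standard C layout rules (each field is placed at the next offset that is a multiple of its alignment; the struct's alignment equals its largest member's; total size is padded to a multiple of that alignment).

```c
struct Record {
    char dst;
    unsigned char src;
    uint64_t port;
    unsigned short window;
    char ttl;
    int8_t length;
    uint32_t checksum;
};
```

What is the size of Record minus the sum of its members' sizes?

6

dst at 0 (size 1, align 1) → ends 1
src at 1 (size 1, align 1) → ends 2
pad 6 to align 8 for port
port at 8 (size 8, align 8) → ends 16
window at 16 (size 2, align 2) → ends 18
ttl at 18 (size 1, align 1) → ends 19
length at 19 (size 1, align 1) → ends 20
checksum at 20 (size 4, align 4) → ends 24
total 24 bytes, alignment 8
data bytes 18, size 24 → padding 6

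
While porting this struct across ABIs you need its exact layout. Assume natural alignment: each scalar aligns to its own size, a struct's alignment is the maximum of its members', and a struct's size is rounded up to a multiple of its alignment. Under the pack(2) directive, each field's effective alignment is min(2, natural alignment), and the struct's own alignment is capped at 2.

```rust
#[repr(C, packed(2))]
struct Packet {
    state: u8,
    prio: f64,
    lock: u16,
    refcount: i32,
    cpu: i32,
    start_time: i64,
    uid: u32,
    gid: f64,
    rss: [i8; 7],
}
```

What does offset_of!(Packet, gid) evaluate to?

0..1  state  (1B, 1-aligned)
1..2  -- padding (1B)
2..10  prio  (8B, 2-aligned)
10..12  lock  (2B, 2-aligned)
12..16  refcount  (4B, 2-aligned)
16..20  cpu  (4B, 2-aligned)
20..28  start_time  (8B, 2-aligned)
28..32  uid  (4B, 2-aligned)
32..40  gid  (8B, 2-aligned)

32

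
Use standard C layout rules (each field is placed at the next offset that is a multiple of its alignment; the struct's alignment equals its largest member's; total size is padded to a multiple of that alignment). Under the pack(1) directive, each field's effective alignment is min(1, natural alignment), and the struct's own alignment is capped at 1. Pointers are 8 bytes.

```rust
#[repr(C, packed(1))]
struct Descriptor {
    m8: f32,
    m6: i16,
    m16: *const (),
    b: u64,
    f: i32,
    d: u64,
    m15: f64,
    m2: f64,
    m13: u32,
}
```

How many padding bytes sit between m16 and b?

0

@0: m8 [4B, align 1] → 4
@4: m6 [2B, align 1] → 6
@6: m16 [8B, align 1] → 14
@14: b [8B, align 1] → 22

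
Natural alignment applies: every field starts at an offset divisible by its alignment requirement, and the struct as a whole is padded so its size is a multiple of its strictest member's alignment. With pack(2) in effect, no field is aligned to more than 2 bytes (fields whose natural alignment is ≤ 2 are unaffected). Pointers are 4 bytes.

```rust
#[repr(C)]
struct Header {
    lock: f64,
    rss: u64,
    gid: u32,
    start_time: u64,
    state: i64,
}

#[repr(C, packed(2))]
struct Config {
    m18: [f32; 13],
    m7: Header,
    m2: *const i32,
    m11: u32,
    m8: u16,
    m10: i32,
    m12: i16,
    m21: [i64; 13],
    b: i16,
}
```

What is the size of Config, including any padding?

214 bytes

Header: @0: lock [8B, align 8] → 8; @8: rss [8B, align 8] → 16; @16: gid [4B, align 4] → 20; +4 pad (align 8); @24: start_time [8B, align 8] → 32; @32: state [8B, align 8] → 40; size 40, align 8
@0: m18 [52B, align 2] → 52
@52: m7 [40B, align 2] → 92
@92: m2 [4B, align 2] → 96
@96: m11 [4B, align 2] → 100
@100: m8 [2B, align 2] → 102
@102: m10 [4B, align 2] → 106
@106: m12 [2B, align 2] → 108
@108: m21 [104B, align 2] → 212
@212: b [2B, align 2] → 214
size 214, align 2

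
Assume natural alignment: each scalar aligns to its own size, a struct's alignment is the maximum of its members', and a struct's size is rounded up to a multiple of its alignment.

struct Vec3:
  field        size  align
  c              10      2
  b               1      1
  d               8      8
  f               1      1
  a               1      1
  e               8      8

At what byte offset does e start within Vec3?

@0: c [10B, align 2] → 10
@10: b [1B, align 1] → 11
+5 pad (align 8)
@16: d [8B, align 8] → 24
@24: f [1B, align 1] → 25
@25: a [1B, align 1] → 26
+6 pad (align 8)
@32: e [8B, align 8] → 40

32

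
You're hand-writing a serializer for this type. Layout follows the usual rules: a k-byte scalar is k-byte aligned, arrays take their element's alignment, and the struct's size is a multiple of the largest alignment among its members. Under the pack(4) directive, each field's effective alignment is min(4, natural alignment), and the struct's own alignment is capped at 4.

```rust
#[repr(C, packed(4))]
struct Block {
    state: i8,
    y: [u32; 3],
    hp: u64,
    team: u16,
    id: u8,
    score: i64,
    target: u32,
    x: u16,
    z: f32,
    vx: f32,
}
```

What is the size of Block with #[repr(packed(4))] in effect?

52

@0: state [1B, align 1] → 1
+3 pad (align 4)
@4: y [12B, align 4] → 16
@16: hp [8B, align 4] → 24
@24: team [2B, align 2] → 26
@26: id [1B, align 1] → 27
+1 pad (align 4)
@28: score [8B, align 4] → 36
@36: target [4B, align 4] → 40
@40: x [2B, align 2] → 42
+2 pad (align 4)
@44: z [4B, align 4] → 48
@48: vx [4B, align 4] → 52
size 52, align 4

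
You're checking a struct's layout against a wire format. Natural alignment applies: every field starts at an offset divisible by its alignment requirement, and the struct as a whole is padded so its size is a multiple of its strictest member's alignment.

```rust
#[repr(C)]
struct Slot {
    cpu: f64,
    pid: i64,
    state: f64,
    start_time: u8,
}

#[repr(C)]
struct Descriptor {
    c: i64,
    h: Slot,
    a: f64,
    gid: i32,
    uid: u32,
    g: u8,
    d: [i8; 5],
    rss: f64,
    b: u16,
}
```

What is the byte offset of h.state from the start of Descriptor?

Slot: cpu at 0 (size 8, align 8) → ends 8; pid at 8 (size 8, align 8) → ends 16; state at 16 (size 8, align 8) → ends 24; start_time at 24 (size 1, align 1) → ends 25; tail pad 7 to reach multiple of 8; total 32 bytes, alignment 8
c at 0 (size 8, align 8) → ends 8
h at 8 (size 32, align 8) → ends 40
within Slot: state at 16
8 + 16 = 24

24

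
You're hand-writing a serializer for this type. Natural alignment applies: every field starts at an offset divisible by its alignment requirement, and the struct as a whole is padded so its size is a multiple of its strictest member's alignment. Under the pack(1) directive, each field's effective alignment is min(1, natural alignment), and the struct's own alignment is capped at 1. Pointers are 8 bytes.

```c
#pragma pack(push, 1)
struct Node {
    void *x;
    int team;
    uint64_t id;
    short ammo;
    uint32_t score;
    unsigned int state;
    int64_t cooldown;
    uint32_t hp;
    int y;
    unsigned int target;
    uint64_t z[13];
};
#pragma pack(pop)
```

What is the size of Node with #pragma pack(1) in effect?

x at 0 (size 8, align 1) → ends 8
team at 8 (size 4, align 1) → ends 12
id at 12 (size 8, align 1) → ends 20
ammo at 20 (size 2, align 1) → ends 22
score at 22 (size 4, align 1) → ends 26
state at 26 (size 4, align 1) → ends 30
cooldown at 30 (size 8, align 1) → ends 38
hp at 38 (size 4, align 1) → ends 42
y at 42 (size 4, align 1) → ends 46
target at 46 (size 4, align 1) → ends 50
z at 50 (size 104, align 1) → ends 154
total 154 bytes, alignment 1

154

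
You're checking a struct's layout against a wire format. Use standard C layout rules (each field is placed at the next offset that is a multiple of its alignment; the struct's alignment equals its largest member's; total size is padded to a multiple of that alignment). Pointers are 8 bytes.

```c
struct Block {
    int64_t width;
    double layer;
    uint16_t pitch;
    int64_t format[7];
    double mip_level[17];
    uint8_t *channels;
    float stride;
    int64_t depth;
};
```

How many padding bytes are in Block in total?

10

width at 0 (size 8, align 8) → ends 8
layer at 8 (size 8, align 8) → ends 16
pitch at 16 (size 2, align 2) → ends 18
pad 6 to align 8 for format
format at 24 (size 56, align 8) → ends 80
mip_level at 80 (size 136, align 8) → ends 216
channels at 216 (size 8, align 8) → ends 224
stride at 224 (size 4, align 4) → ends 228
pad 4 to align 8 for depth
depth at 232 (size 8, align 8) → ends 240
total 240 bytes, alignment 8
data bytes 230, size 240 → padding 10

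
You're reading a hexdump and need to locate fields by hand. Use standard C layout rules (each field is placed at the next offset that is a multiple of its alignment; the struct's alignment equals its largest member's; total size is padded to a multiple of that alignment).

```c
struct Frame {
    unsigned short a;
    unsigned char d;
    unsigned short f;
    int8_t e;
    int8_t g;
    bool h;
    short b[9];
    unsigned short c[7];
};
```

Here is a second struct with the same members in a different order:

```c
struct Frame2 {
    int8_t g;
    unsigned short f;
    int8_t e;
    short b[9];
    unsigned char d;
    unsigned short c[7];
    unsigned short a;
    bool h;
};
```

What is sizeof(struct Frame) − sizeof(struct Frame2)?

-2

@0: a [2B, align 2] → 2
@2: d [1B, align 1] → 3
+1 pad (align 2)
@4: f [2B, align 2] → 6
@6: e [1B, align 1] → 7
@7: g [1B, align 1] → 8
@8: h [1B, align 1] → 9
+1 pad (align 2)
@10: b [18B, align 2] → 28
@28: c [14B, align 2] → 42
size 42, align 2
— Frame2 —
@0: g [1B, align 1] → 1
+1 pad (align 2)
@2: f [2B, align 2] → 4
@4: e [1B, align 1] → 5
+1 pad (align 2)
@6: b [18B, align 2] → 24
@24: d [1B, align 1] → 25
+1 pad (align 2)
@26: c [14B, align 2] → 40
@40: a [2B, align 2] → 42
@42: h [1B, align 1] → 43
+1 tail pad (align 2)
size 44, align 2
42 − 44 = -2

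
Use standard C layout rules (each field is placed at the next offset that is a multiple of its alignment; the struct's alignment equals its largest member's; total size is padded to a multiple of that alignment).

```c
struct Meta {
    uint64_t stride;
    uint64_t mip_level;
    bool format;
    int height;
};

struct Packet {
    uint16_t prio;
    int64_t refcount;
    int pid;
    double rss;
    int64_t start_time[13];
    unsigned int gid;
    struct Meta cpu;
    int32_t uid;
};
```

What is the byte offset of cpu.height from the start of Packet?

164

Meta: stride at 0 (size 8, align 8) → ends 8; mip_level at 8 (size 8, align 8) → ends 16; format at 16 (size 1, align 1) → ends 17; pad 3 to align 4 for height; height at 20 (size 4, align 4) → ends 24; total 24 bytes, alignment 8
prio at 0 (size 2, align 2) → ends 2
pad 6 to align 8 for refcount
refcount at 8 (size 8, align 8) → ends 16
pid at 16 (size 4, align 4) → ends 20
pad 4 to align 8 for rss
rss at 24 (size 8, align 8) → ends 32
start_time at 32 (size 104, align 8) → ends 136
gid at 136 (size 4, align 4) → ends 140
pad 4 to align 8 for cpu
cpu at 144 (size 24, align 8) → ends 168
within Meta: height at 20
144 + 20 = 164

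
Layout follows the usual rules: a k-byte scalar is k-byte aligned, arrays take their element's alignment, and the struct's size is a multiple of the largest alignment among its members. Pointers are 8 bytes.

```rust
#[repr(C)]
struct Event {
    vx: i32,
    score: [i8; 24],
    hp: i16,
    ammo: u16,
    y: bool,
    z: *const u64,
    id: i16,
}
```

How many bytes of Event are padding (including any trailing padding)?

13

0..4  vx  (4B, 4-aligned)
4..28  score  (24B, 1-aligned)
28..30  hp  (2B, 2-aligned)
30..32  ammo  (2B, 2-aligned)
32..33  y  (1B, 1-aligned)
33..40  -- padding (7B)
40..48  z  (8B, 8-aligned)
48..50  id  (2B, 2-aligned)
50..56  -- tail padding (6B)
sizeof = 56, alignof = 8
data bytes 43, size 56 → padding 13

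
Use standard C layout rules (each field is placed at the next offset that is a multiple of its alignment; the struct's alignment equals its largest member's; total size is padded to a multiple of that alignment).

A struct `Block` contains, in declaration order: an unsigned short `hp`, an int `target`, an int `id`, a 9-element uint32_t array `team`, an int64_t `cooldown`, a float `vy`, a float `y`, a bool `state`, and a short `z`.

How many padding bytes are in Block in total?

@0: hp [2B, align 2] → 2
+2 pad (align 4)
@4: target [4B, align 4] → 8
@8: id [4B, align 4] → 12
@12: team [36B, align 4] → 48
@48: cooldown [8B, align 8] → 56
@56: vy [4B, align 4] → 60
@60: y [4B, align 4] → 64
@64: state [1B, align 1] → 65
+1 pad (align 2)
@66: z [2B, align 2] → 68
+4 tail pad (align 8)
size 72, align 8
data bytes 65, size 72 → padding 7

7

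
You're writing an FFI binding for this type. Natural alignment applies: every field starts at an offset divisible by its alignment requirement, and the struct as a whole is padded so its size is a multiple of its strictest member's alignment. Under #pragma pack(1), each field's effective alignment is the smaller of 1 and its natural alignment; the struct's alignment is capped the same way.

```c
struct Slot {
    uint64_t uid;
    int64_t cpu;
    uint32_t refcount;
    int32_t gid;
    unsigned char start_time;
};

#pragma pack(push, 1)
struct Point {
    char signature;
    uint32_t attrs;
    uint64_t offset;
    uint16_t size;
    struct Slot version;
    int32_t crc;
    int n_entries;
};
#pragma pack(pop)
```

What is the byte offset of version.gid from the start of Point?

35

Slot: @0: uid [8B, align 8] → 8; @8: cpu [8B, align 8] → 16; @16: refcount [4B, align 4] → 20; @20: gid [4B, align 4] → 24; @24: start_time [1B, align 1] → 25; +7 tail pad (align 8); size 32, align 8
@0: signature [1B, align 1] → 1
@1: attrs [4B, align 1] → 5
@5: offset [8B, align 1] → 13
@13: size [2B, align 1] → 15
@15: version [32B, align 1] → 47
within Slot: gid at 20
15 + 20 = 35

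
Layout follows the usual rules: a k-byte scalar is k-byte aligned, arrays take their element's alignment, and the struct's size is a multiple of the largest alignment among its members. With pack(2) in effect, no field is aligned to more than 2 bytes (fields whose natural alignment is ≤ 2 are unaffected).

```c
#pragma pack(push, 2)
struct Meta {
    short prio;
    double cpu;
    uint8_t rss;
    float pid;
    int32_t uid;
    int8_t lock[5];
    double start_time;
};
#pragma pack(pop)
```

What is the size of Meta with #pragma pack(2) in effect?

34

prio at 0 (size 2, align 2) → ends 2
cpu at 2 (size 8, align 2) → ends 10
rss at 10 (size 1, align 1) → ends 11
pad 1 to align 2 for pid
pid at 12 (size 4, align 2) → ends 16
uid at 16 (size 4, align 2) → ends 20
lock at 20 (size 5, align 1) → ends 25
pad 1 to align 2 for start_time
start_time at 26 (size 8, align 2) → ends 34
total 34 bytes, alignment 2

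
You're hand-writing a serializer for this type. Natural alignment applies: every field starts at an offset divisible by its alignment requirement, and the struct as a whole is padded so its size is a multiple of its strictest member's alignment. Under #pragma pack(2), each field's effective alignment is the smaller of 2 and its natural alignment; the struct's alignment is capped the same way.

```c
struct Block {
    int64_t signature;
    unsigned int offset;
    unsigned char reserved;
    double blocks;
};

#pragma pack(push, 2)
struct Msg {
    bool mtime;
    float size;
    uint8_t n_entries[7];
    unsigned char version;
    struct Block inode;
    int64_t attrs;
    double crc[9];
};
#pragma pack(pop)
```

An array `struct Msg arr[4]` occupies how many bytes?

472

Block: signature at 0 (size 8, align 8) → ends 8; offset at 8 (size 4, align 4) → ends 12; reserved at 12 (size 1, align 1) → ends 13; pad 3 to align 8 for blocks; blocks at 16 (size 8, align 8) → ends 24; total 24 bytes, alignment 8
mtime at 0 (size 1, align 1) → ends 1
pad 1 to align 2 for size
size at 2 (size 4, align 2) → ends 6
n_entries at 6 (size 7, align 1) → ends 13
version at 13 (size 1, align 1) → ends 14
inode at 14 (size 24, align 2) → ends 38
attrs at 38 (size 8, align 2) → ends 46
crc at 46 (size 72, align 2) → ends 118
total 118 bytes, alignment 2
array of 4: 4 × 118 = 472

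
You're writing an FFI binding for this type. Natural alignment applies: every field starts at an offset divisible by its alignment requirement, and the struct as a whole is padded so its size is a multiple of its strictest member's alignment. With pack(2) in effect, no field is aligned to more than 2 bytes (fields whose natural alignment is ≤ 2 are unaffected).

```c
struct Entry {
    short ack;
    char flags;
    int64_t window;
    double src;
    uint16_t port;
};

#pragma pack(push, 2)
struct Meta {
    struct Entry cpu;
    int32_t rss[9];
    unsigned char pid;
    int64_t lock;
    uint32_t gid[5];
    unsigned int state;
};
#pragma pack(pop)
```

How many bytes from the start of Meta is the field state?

98

Entry: 0..2  ack  (2B, 2-aligned); 2..3  flags  (1B, 1-aligned); 3..8  -- padding (5B); 8..16  window  (8B, 8-aligned); 16..24  src  (8B, 8-aligned); 24..26  port  (2B, 2-aligned); 26..32  -- tail padding (6B); sizeof = 32, alignof = 8
0..32  cpu  (32B, 2-aligned)
32..68  rss  (36B, 2-aligned)
68..69  pid  (1B, 1-aligned)
69..70  -- padding (1B)
70..78  lock  (8B, 2-aligned)
78..98  gid  (20B, 2-aligned)
98..102  state  (4B, 2-aligned)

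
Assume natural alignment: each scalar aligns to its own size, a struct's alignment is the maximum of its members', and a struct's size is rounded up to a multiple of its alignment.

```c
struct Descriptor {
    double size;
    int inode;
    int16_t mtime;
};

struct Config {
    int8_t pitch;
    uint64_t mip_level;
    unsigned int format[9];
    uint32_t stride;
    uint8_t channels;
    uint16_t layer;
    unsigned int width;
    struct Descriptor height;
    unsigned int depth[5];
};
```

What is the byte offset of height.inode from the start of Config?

72

Descriptor: @0: size [8B, align 8] → 8; @8: inode [4B, align 4] → 12; @12: mtime [2B, align 2] → 14; +2 tail pad (align 8); size 16, align 8
@0: pitch [1B, align 1] → 1
+7 pad (align 8)
@8: mip_level [8B, align 8] → 16
@16: format [36B, align 4] → 52
@52: stride [4B, align 4] → 56
@56: channels [1B, align 1] → 57
+1 pad (align 2)
@58: layer [2B, align 2] → 60
@60: width [4B, align 4] → 64
@64: height [16B, align 8] → 80
within Descriptor: inode at 8
64 + 8 = 72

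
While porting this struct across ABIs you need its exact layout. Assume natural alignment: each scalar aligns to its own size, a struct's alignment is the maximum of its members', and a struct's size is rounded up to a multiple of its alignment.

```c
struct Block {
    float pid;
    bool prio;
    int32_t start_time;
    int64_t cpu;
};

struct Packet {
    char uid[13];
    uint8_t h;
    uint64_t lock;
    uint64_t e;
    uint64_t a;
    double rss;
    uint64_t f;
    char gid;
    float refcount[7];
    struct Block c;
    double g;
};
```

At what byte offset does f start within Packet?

Block: 0..4  pid  (4B, 4-aligned); 4..5  prio  (1B, 1-aligned); 5..8  -- padding (3B); 8..12  start_time  (4B, 4-aligned); 12..16  -- padding (4B); 16..24  cpu  (8B, 8-aligned); sizeof = 24, alignof = 8
0..13  uid  (13B, 1-aligned)
13..14  h  (1B, 1-aligned)
14..16  -- padding (2B)
16..24  lock  (8B, 8-aligned)
24..32  e  (8B, 8-aligned)
32..40  a  (8B, 8-aligned)
40..48  rss  (8B, 8-aligned)
48..56  f  (8B, 8-aligned)

48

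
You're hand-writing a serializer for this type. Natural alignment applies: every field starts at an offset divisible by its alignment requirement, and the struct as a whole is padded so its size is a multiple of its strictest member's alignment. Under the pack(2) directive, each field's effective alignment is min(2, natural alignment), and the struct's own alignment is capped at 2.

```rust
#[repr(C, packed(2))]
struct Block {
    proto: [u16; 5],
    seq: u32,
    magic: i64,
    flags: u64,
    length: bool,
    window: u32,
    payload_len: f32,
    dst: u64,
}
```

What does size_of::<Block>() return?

48 bytes

proto at 0 (size 10, align 2) → ends 10
seq at 10 (size 4, align 2) → ends 14
magic at 14 (size 8, align 2) → ends 22
flags at 22 (size 8, align 2) → ends 30
length at 30 (size 1, align 1) → ends 31
pad 1 to align 2 for window
window at 32 (size 4, align 2) → ends 36
payload_len at 36 (size 4, align 2) → ends 40
dst at 40 (size 8, align 2) → ends 48
total 48 bytes, alignment 2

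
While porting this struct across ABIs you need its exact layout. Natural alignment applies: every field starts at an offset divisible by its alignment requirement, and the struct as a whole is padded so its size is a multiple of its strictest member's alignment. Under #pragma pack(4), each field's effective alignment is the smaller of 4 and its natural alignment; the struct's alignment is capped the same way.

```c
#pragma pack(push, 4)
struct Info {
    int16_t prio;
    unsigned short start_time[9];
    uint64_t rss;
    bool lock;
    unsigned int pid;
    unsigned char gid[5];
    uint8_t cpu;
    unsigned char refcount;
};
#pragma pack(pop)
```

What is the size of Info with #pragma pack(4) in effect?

44

@0: prio [2B, align 2] → 2
@2: start_time [18B, align 2] → 20
@20: rss [8B, align 4] → 28
@28: lock [1B, align 1] → 29
+3 pad (align 4)
@32: pid [4B, align 4] → 36
@36: gid [5B, align 1] → 41
@41: cpu [1B, align 1] → 42
@42: refcount [1B, align 1] → 43
+1 tail pad (align 4)
size 44, align 4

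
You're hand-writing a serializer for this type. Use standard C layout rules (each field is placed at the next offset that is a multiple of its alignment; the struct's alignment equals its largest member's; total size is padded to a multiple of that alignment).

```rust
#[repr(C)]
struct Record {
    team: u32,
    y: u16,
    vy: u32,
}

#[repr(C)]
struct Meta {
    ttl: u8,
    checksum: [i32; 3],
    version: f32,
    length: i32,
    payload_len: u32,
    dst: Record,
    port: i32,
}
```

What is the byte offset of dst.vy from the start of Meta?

Record: team at 0 (size 4, align 4) → ends 4; y at 4 (size 2, align 2) → ends 6; pad 2 to align 4 for vy; vy at 8 (size 4, align 4) → ends 12; total 12 bytes, alignment 4
ttl at 0 (size 1, align 1) → ends 1
pad 3 to align 4 for checksum
checksum at 4 (size 12, align 4) → ends 16
version at 16 (size 4, align 4) → ends 20
length at 20 (size 4, align 4) → ends 24
payload_len at 24 (size 4, align 4) → ends 28
dst at 28 (size 12, align 4) → ends 40
within Record: vy at 8
28 + 8 = 36

36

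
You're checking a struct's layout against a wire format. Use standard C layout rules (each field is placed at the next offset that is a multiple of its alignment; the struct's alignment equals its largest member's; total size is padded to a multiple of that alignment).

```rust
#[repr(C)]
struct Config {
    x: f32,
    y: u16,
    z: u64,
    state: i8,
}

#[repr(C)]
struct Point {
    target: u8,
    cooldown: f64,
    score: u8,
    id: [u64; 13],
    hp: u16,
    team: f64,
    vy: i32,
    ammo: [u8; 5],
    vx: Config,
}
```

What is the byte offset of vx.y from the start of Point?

164

Config: 0..4  x  (4B, 4-aligned); 4..6  y  (2B, 2-aligned); 6..8  -- padding (2B); 8..16  z  (8B, 8-aligned); 16..17  state  (1B, 1-aligned); 17..24  -- tail padding (7B); sizeof = 24, alignof = 8
0..1  target  (1B, 1-aligned)
1..8  -- padding (7B)
8..16  cooldown  (8B, 8-aligned)
16..17  score  (1B, 1-aligned)
17..24  -- padding (7B)
24..128  id  (104B, 8-aligned)
128..130  hp  (2B, 2-aligned)
130..136  -- padding (6B)
136..144  team  (8B, 8-aligned)
144..148  vy  (4B, 4-aligned)
148..153  ammo  (5B, 1-aligned)
153..160  -- padding (7B)
160..184  vx  (24B, 8-aligned)
within Config: y at 4
160 + 4 = 164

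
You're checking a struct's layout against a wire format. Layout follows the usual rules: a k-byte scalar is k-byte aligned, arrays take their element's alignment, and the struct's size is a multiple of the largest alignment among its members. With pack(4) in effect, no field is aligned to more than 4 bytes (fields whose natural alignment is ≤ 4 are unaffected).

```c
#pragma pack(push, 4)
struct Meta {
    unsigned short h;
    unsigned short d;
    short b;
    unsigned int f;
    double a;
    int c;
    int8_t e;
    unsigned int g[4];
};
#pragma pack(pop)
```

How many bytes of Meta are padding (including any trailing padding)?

5

0..2  h  (2B, 2-aligned)
2..4  d  (2B, 2-aligned)
4..6  b  (2B, 2-aligned)
6..8  -- padding (2B)
8..12  f  (4B, 4-aligned)
12..20  a  (8B, 4-aligned)
20..24  c  (4B, 4-aligned)
24..25  e  (1B, 1-aligned)
25..28  -- padding (3B)
28..44  g  (16B, 4-aligned)
sizeof = 44, alignof = 4
data bytes 39, size 44 → padding 5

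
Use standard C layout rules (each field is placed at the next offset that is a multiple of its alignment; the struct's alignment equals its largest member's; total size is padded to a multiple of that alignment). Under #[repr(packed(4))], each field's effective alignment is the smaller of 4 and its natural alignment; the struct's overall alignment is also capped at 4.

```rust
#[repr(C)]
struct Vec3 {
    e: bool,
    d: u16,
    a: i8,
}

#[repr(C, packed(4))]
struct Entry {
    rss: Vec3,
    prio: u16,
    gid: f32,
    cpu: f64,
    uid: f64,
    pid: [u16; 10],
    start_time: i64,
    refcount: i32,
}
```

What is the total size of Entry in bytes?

60

Vec3: 0..1  e  (1B, 1-aligned); 1..2  -- padding (1B); 2..4  d  (2B, 2-aligned); 4..5  a  (1B, 1-aligned); 5..6  -- tail padding (1B); sizeof = 6, alignof = 2
0..6  rss  (6B, 2-aligned)
6..8  prio  (2B, 2-aligned)
8..12  gid  (4B, 4-aligned)
12..20  cpu  (8B, 4-aligned)
20..28  uid  (8B, 4-aligned)
28..48  pid  (20B, 2-aligned)
48..56  start_time  (8B, 4-aligned)
56..60  refcount  (4B, 4-aligned)
sizeof = 60, alignof = 4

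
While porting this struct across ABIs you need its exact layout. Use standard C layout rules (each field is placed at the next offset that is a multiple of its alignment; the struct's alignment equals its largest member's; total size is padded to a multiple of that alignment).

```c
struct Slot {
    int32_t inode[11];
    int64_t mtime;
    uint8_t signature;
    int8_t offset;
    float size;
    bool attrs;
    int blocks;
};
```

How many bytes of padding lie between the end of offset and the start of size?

inode at 0 (size 44, align 4) → ends 44
pad 4 to align 8 for mtime
mtime at 48 (size 8, align 8) → ends 56
signature at 56 (size 1, align 1) → ends 57
offset at 57 (size 1, align 1) → ends 58
pad 2 to align 4 for size
size at 60 (size 4, align 4) → ends 64

2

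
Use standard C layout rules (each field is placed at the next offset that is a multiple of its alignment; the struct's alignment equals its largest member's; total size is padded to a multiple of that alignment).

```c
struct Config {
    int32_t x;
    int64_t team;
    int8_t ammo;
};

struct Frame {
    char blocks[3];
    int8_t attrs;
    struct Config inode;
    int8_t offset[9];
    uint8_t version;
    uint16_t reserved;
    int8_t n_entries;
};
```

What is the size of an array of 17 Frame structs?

816

Config: x at 0 (size 4, align 4) → ends 4; pad 4 to align 8 for team; team at 8 (size 8, align 8) → ends 16; ammo at 16 (size 1, align 1) → ends 17; tail pad 7 to reach multiple of 8; total 24 bytes, alignment 8
blocks at 0 (size 3, align 1) → ends 3
attrs at 3 (size 1, align 1) → ends 4
pad 4 to align 8 for inode
inode at 8 (size 24, align 8) → ends 32
offset at 32 (size 9, align 1) → ends 41
version at 41 (size 1, align 1) → ends 42
reserved at 42 (size 2, align 2) → ends 44
n_entries at 44 (size 1, align 1) → ends 45
tail pad 3 to reach multiple of 8
total 48 bytes, alignment 8
array of 17: 17 × 48 = 816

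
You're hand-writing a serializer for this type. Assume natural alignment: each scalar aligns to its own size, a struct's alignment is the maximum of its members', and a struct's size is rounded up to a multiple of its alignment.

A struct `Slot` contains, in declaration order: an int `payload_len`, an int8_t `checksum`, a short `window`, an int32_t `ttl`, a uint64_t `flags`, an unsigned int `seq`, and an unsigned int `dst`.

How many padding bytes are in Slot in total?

payload_len at 0 (size 4, align 4) → ends 4
checksum at 4 (size 1, align 1) → ends 5
pad 1 to align 2 for window
window at 6 (size 2, align 2) → ends 8
ttl at 8 (size 4, align 4) → ends 12
pad 4 to align 8 for flags
flags at 16 (size 8, align 8) → ends 24
seq at 24 (size 4, align 4) → ends 28
dst at 28 (size 4, align 4) → ends 32
total 32 bytes, alignment 8
data bytes 27, size 32 → padding 5

5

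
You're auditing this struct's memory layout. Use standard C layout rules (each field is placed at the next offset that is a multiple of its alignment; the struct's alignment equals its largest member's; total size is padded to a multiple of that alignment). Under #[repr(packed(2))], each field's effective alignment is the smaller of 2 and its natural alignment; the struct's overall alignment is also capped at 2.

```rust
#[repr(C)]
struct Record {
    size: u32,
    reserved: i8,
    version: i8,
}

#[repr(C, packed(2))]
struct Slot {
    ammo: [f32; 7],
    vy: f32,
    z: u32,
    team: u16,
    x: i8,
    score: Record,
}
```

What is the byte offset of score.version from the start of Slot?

Record: @0: size [4B, align 4] → 4; @4: reserved [1B, align 1] → 5; @5: version [1B, align 1] → 6; +2 tail pad (align 4); size 8, align 4
@0: ammo [28B, align 2] → 28
@28: vy [4B, align 2] → 32
@32: z [4B, align 2] → 36
@36: team [2B, align 2] → 38
@38: x [1B, align 1] → 39
+1 pad (align 2)
@40: score [8B, align 2] → 48
within Record: version at 5
40 + 5 = 45

45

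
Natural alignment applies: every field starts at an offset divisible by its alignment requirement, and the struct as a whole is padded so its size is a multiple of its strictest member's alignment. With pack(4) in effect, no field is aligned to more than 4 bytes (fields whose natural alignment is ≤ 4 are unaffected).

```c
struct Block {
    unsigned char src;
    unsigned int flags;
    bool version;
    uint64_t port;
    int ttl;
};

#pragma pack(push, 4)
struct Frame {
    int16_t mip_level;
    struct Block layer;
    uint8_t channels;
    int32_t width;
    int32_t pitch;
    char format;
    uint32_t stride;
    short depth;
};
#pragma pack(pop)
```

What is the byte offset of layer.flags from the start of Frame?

Block: 0..1  src  (1B, 1-aligned); 1..4  -- padding (3B); 4..8  flags  (4B, 4-aligned); 8..9  version  (1B, 1-aligned); 9..16  -- padding (7B); 16..24  port  (8B, 8-aligned); 24..28  ttl  (4B, 4-aligned); 28..32  -- tail padding (4B); sizeof = 32, alignof = 8
0..2  mip_level  (2B, 2-aligned)
2..4  -- padding (2B)
4..36  layer  (32B, 4-aligned)
within Block: flags at 4
4 + 4 = 8

8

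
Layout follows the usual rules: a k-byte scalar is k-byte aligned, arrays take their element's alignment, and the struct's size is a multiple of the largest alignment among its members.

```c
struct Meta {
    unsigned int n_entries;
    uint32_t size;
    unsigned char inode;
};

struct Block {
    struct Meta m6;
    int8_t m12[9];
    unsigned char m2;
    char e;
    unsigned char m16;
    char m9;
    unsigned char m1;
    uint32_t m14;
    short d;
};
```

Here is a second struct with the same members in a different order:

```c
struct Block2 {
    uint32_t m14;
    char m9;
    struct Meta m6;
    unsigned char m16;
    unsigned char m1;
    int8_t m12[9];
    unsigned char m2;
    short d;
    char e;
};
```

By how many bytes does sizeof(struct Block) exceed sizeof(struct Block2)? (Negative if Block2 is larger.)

Meta: n_entries at 0 (size 4, align 4) → ends 4; size at 4 (size 4, align 4) → ends 8; inode at 8 (size 1, align 1) → ends 9; tail pad 3 to reach multiple of 4; total 12 bytes, alignment 4
m6 at 0 (size 12, align 4) → ends 12
m12 at 12 (size 9, align 1) → ends 21
m2 at 21 (size 1, align 1) → ends 22
e at 22 (size 1, align 1) → ends 23
m16 at 23 (size 1, align 1) → ends 24
m9 at 24 (size 1, align 1) → ends 25
m1 at 25 (size 1, align 1) → ends 26
pad 2 to align 4 for m14
m14 at 28 (size 4, align 4) → ends 32
d at 32 (size 2, align 2) → ends 34
tail pad 2 to reach multiple of 4
total 36 bytes, alignment 4
— Block2 —
m14 at 0 (size 4, align 4) → ends 4
m9 at 4 (size 1, align 1) → ends 5
pad 3 to align 4 for m6
m6 at 8 (size 12, align 4) → ends 20
m16 at 20 (size 1, align 1) → ends 21
m1 at 21 (size 1, align 1) → ends 22
m12 at 22 (size 9, align 1) → ends 31
m2 at 31 (size 1, align 1) → ends 32
d at 32 (size 2, align 2) → ends 34
e at 34 (size 1, align 1) → ends 35
tail pad 1 to reach multiple of 4
total 36 bytes, alignment 4
36 − 36 = 0

0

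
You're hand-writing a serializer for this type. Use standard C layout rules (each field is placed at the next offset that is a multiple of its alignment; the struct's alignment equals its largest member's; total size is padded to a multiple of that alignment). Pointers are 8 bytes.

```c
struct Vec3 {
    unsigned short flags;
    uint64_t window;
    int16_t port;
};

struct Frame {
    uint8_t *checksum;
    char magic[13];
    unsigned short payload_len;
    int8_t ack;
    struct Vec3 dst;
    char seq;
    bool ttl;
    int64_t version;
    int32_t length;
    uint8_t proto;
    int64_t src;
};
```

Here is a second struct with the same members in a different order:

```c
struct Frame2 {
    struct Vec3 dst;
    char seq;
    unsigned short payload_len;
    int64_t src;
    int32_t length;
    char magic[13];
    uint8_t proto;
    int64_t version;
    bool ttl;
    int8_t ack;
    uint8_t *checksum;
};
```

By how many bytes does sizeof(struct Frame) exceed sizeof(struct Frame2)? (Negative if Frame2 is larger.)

0

Vec3: 0..2  flags  (2B, 2-aligned); 2..8  -- padding (6B); 8..16  window  (8B, 8-aligned); 16..18  port  (2B, 2-aligned); 18..24  -- tail padding (6B); sizeof = 24, alignof = 8
0..8  checksum  (8B, 8-aligned)
8..21  magic  (13B, 1-aligned)
21..22  -- padding (1B)
22..24  payload_len  (2B, 2-aligned)
24..25  ack  (1B, 1-aligned)
25..32  -- padding (7B)
32..56  dst  (24B, 8-aligned)
56..57  seq  (1B, 1-aligned)
57..58  ttl  (1B, 1-aligned)
58..64  -- padding (6B)
64..72  version  (8B, 8-aligned)
72..76  length  (4B, 4-aligned)
76..77  proto  (1B, 1-aligned)
77..80  -- padding (3B)
80..88  src  (8B, 8-aligned)
sizeof = 88, alignof = 8
— Frame2 —
0..24  dst  (24B, 8-aligned)
24..25  seq  (1B, 1-aligned)
25..26  -- padding (1B)
26..28  payload_len  (2B, 2-aligned)
28..32  -- padding (4B)
32..40  src  (8B, 8-aligned)
40..44  length  (4B, 4-aligned)
44..57  magic  (13B, 1-aligned)
57..58  proto  (1B, 1-aligned)
58..64  -- padding (6B)
64..72  version  (8B, 8-aligned)
72..73  ttl  (1B, 1-aligned)
73..74  ack  (1B, 1-aligned)
74..80  -- padding (6B)
80..88  checksum  (8B, 8-aligned)
sizeof = 88, alignof = 8
88 − 88 = 0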